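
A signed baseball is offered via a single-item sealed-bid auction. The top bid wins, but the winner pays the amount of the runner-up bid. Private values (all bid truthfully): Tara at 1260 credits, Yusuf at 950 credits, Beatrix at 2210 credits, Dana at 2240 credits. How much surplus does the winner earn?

Surplus = 30 credits.

Sorted high to low: Dana 2240 credits > Beatrix 2210 credits > Tara 1260 credits > Yusuf 950 credits.
Dana wins with the top bid and pays the second-highest, 2210 credits.
Surplus = 2240 credits − 2210 credits = 30 credits.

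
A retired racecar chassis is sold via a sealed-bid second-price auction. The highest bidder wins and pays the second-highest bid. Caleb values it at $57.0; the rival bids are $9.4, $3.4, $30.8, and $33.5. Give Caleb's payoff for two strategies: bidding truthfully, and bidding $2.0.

(a) $23.5  (b) $0.0

The highest competing bid is $33.5.
Bidding truthfully at $57.0: Caleb has the top bid, wins, and pays the second-highest bid $33.5. Payoff = $57.0 − $33.5 = $23.5.
Bidding $2.0: the top bid is $33.5 (a rival), so Caleb loses. Payoff = $0.0.
Deviating from a truthful bid can only lose payoff in a second-price auction — never gain.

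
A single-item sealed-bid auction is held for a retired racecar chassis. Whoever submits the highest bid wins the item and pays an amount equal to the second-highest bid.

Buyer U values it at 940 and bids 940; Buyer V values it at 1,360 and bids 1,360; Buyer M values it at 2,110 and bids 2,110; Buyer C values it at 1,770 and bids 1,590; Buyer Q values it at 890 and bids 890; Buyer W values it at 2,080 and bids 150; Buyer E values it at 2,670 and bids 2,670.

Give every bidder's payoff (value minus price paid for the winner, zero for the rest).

Buyer U 0, Buyer V 0, Buyer M 0, Buyer C 0, Buyer Q 0, Buyer W 0, Buyer E 560.

Ranking the bids: Buyer E 2,670, then Buyer M 2,110, then Buyer C 1,590, then Buyer V 1,360, then Buyer U 940, then Buyer Q 890, then Buyer W 150.
Buyer E has the top bid and wins; the price is the second-highest bid, 2,110.
Buyer E's payoff = 2,670 − 2,110 = 560. All other bidders lose, so their payoff is 0.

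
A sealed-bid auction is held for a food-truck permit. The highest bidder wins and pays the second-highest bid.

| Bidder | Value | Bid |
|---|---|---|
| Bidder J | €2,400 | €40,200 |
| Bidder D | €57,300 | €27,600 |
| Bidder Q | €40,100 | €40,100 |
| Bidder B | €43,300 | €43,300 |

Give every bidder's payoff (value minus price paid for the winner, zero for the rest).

Payoffs: Bidder J €0, Bidder D €0, Bidder Q €0, Bidder B €3,100.

Ordered from highest: Bidder B €43,300; Bidder J €40,200; Bidder Q €40,100; Bidder D €27,600.
Bidder B has the top bid and wins; the price is the second-highest bid, €40,200.
Bidder B's payoff = €43,300 − €40,200 = €3,100. All other bidders lose, so their payoff is 0.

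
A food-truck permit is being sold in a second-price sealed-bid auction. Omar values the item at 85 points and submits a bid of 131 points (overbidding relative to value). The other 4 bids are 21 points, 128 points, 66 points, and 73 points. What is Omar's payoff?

Highest competing bid: 128 points.
Omar's bid 131 points is the highest overall, so Omar wins and pays the second-highest bid, 128 points.
Payoff = value − price = 85 points − 128 points = -43 points.

Omar's payoff: -43 points.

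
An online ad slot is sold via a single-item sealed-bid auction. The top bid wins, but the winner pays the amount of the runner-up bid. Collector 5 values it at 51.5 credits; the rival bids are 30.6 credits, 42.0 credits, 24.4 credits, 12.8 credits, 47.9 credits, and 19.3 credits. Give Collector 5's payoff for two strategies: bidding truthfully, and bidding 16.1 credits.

The highest competing bid is 47.9 credits.
Bidding truthfully at 51.5 credits: Collector 5 has the top bid, wins, and pays the second-highest bid 47.9 credits. Payoff = 51.5 credits − 47.9 credits = 3.6 credits.
Bidding 16.1 credits: the top bid is 47.9 credits (a rival), so Collector 5 loses. Payoff = 0.0 credits.
This is the dominant-strategy logic: truthful bidding weakly beats any alternative.

(a) 3.6 credits  (b) 0.0 credits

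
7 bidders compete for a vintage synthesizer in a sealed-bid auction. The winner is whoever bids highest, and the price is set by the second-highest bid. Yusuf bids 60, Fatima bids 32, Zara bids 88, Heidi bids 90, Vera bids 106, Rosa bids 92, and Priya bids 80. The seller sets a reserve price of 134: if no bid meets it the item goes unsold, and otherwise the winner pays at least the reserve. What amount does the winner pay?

unsold

Bids in descending order: Vera 106, then Rosa 92, then Heidi 90, then Zara 88, then Priya 80, then Yusuf 60, then Fatima 32.
The top bid 106 is below the reserve 134, so the item goes unsold and nothing is paid.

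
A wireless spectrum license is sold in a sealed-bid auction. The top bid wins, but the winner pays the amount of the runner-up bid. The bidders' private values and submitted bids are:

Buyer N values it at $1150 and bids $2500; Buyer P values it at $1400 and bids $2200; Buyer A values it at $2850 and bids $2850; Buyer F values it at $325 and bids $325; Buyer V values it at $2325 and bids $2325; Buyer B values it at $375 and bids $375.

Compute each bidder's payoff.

Ordered from highest: Buyer A $2850; Buyer N $2500; Buyer V $2325; Buyer P $2200; Buyer B $375; Buyer F $325.
Buyer A has the top bid and wins; the price is the second-highest bid, $2500.
Buyer A's payoff = $2850 − $2500 = $350. All other bidders lose, so their payoff is 0.

Payoffs: Buyer N $0, Buyer P $0, Buyer A $350, Buyer F $0, Buyer V $0, Buyer B $0.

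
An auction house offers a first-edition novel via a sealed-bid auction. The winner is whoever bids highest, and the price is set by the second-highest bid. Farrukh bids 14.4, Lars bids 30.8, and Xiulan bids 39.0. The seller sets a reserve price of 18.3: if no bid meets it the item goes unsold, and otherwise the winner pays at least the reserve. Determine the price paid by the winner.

Price paid: 30.8.

Ranking the bids: Xiulan 39.0; Lars 30.8; Farrukh 14.4.
Xiulan has the highest bid, so Xiulan wins.
The second-highest bid is 30.8, which exceeds the reserve, so that sets the price.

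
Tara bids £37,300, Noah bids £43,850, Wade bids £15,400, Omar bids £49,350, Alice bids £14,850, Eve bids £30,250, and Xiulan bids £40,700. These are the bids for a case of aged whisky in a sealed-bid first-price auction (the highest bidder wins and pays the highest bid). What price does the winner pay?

The winner pays £49,350.

Ranking the bids: Omar £49,350; Noah £43,850; Xiulan £40,700; Tara £37,300; Eve £30,250; Wade £15,400; Alice £14,850.
Omar is the highest bidder, so Omar wins.
Under the first-price rule, the price is the highest bid: £49,350.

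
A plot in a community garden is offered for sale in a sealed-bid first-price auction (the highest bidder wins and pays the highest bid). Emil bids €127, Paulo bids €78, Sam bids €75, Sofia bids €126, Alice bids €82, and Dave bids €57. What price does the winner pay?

Bids in descending order: Emil €127; Sofia €126; Alice €82; Paulo €78; Sam €75; Dave €57.
Emil is the highest bidder, so Emil wins.
Under the first-price rule, the price is the highest bid: €127.

€127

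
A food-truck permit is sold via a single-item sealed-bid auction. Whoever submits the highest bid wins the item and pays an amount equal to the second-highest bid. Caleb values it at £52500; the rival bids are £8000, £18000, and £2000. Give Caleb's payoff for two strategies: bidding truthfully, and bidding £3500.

(a) £34500  (b) £0

The highest competing bid is £18000.
Bidding truthfully at £52500: Caleb has the top bid, wins, and pays the second-highest bid £18000. Payoff = £52500 − £18000 = £34500.
Bidding £3500: the top bid is £18000 (a rival), so Caleb loses. Payoff = £0.
Deviating from a truthful bid can only lose payoff in a second-price auction — never gain.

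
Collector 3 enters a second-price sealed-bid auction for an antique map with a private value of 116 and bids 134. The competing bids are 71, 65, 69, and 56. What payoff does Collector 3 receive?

45

Highest competing bid: 71.
Collector 3's bid 134 is the highest overall, so Collector 3 wins and pays the second-highest bid, 71.
Payoff = value − price = 116 − 71 = 45.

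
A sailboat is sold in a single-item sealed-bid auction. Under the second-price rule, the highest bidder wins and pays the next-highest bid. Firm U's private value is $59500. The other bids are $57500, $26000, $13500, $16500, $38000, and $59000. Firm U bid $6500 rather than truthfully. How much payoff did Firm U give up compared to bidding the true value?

Regret: $500.

The highest competing bid is $59000.
Bidding truthfully at $59500: Firm U has the top bid, wins, and pays the second-highest bid $59000. Payoff = $59500 − $59000 = $500.
Bidding $6500: the top bid is $59000 (a rival), so Firm U loses. Payoff = $0.
Regret = truthful payoff − actual payoff = $500 − $0 = $500.
Deviating from a truthful bid can only lose payoff in a second-price auction — never gain.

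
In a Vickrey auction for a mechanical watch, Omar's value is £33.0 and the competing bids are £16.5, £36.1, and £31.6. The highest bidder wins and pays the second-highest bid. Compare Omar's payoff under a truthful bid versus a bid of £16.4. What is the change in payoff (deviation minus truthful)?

The highest competing bid is £36.1.
Bidding truthfully at £33.0: the top bid is £36.1 (a rival), so Omar loses. Payoff = £0.0.
Bidding £16.4: the top bid is £36.1 (a rival), so Omar loses. Payoff = £0.0.
Change = £0.0 − £0.0 = £0.0.

£0.0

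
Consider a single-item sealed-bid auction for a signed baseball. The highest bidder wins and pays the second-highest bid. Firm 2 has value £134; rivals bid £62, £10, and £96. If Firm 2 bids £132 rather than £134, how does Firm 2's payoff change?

Change in payoff: £0.

The highest competing bid is £96.
Bidding truthfully at £134: Firm 2 has the top bid, wins, and pays the second-highest bid £96. Payoff = £134 − £96 = £38.
Bidding £132: Firm 2 has the top bid, wins, and pays the second-highest bid £96. Payoff = £134 − £96 = £38.
Change = £38 − £38 = £0.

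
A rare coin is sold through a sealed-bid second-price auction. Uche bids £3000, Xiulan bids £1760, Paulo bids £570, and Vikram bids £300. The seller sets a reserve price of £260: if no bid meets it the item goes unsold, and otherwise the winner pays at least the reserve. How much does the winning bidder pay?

£1760

Sorted high to low: Uche £3000, then Xiulan £1760, then Paulo £570, then Vikram £300.
Uche has the highest bid, so Uche wins.
The second-highest bid is £1760, which exceeds the reserve, so that sets the price.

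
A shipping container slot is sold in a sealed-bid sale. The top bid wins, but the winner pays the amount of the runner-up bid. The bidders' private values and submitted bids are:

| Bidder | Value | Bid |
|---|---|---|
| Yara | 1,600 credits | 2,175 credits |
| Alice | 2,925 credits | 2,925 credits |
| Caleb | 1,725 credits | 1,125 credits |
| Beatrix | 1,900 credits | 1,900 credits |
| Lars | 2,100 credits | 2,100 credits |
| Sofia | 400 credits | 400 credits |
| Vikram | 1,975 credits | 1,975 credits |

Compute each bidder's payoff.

Payoffs: Yara 0 credits, Alice 750 credits, Caleb 0 credits, Beatrix 0 credits, Lars 0 credits, Sofia 0 credits, Vikram 0 credits.

Sorted high to low: Alice 2,925 credits > Yara 2,175 credits > Lars 2,100 credits > Vikram 1,975 credits > Beatrix 1,900 credits > Caleb 1,125 credits > Sofia 400 credits.
Alice has the top bid and wins; the price is the second-highest bid, 2,175 credits.
Alice's payoff = 2,925 credits − 2,175 credits = 750 credits. All other bidders lose, so their payoff is 0.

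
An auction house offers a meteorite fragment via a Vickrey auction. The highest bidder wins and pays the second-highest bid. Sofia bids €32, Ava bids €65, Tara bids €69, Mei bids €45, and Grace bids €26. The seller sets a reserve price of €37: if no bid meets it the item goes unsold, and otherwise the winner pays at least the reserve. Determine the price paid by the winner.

€65

Ordered from highest: Tara €69, then Ava €65, then Mei €45, then Sofia €32, then Grace €26.
Tara has the highest bid, so Tara wins.
The second-highest bid is €65, which exceeds the reserve, so that sets the price.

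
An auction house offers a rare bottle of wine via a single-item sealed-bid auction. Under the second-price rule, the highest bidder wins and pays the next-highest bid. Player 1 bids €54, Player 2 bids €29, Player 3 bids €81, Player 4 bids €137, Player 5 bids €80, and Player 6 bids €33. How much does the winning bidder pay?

Ranking the bids: Player 4 €137 > Player 3 €81 > Player 5 €80 > Player 1 €54 > Player 6 €33 > Player 2 €29.
Player 4 has the highest bid, so Player 4 wins.
The second-highest bid is €81, so that is what Player 4 pays.

Price paid: €81.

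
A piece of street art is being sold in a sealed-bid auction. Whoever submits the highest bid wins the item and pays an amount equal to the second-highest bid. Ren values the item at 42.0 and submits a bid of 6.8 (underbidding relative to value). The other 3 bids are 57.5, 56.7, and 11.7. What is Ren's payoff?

0.0

Highest competing bid: 57.5.
Ren's bid 6.8 is not the highest, so Ren loses, pays nothing, and earns zero payoff.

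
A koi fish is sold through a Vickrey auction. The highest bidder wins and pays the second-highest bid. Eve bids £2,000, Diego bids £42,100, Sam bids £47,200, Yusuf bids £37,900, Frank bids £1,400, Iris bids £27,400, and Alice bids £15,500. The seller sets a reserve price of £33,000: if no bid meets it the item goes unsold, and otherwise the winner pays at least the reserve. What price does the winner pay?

Bids in descending order: Sam £47,200 > Diego £42,100 > Yusuf £37,900 > Iris £27,400 > Alice £15,500 > Eve £2,000 > Frank £1,400.
Sam has the highest bid, so Sam wins.
The second-highest bid is £42,100, which exceeds the reserve, so that sets the price.

The winner pays £42,100.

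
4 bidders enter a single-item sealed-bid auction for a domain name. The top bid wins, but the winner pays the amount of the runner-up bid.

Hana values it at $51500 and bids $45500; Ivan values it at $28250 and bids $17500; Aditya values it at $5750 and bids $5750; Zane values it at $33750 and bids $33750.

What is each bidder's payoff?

Payoffs: Hana $17750, Ivan $0, Aditya $0, Zane $0.

Ranking the bids: Hana $45500 > Zane $33750 > Ivan $17500 > Aditya $5750.
Hana has the top bid and wins; the price is the second-highest bid, $33750.
Hana's payoff = $51500 − $33750 = $17750. All other bidders lose, so their payoff is 0.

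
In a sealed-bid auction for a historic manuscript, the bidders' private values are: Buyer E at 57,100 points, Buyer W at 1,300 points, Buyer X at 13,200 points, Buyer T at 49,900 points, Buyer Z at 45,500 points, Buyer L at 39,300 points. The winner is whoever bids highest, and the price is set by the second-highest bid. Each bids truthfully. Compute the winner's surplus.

Winner's surplus: 7,200 points.

Ordered from highest: Buyer E 57,100 points, then Buyer T 49,900 points, then Buyer Z 45,500 points, then Buyer L 39,300 points, then Buyer X 13,200 points, then Buyer W 1,300 points.
Buyer E wins with the top bid and pays the second-highest, 49,900 points.
Surplus = 57,100 points − 49,900 points = 7,200 points.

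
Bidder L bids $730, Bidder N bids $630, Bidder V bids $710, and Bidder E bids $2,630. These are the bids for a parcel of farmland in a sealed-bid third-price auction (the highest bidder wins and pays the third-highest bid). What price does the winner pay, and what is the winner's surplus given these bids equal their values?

Sorted high to low: Bidder E $2,630; Bidder L $730; Bidder V $710; Bidder N $630.
Bidder E is the highest bidder, so Bidder E wins.
Under the third-price rule, the price is the third-highest bid: $710.
Surplus = $2,630 − $710 = $1,920.

Price $710; surplus $1,920.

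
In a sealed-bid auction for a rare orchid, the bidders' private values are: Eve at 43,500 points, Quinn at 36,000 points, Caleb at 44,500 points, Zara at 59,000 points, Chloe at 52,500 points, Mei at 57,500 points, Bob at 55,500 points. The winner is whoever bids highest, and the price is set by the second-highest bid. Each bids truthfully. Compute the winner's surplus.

Sorted high to low: Zara 59,000 points, then Mei 57,500 points, then Bob 55,500 points, then Chloe 52,500 points, then Caleb 44,500 points, then Eve 43,500 points, then Quinn 36,000 points.
Zara wins with the top bid and pays the second-highest, 57,500 points.
Surplus = 59,000 points − 57,500 points = 1,500 points.

1,500 points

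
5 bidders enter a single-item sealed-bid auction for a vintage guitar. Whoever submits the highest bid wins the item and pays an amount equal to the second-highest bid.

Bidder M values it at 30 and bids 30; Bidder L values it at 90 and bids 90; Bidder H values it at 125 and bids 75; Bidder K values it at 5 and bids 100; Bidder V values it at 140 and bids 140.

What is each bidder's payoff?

Payoffs: Bidder M 0, Bidder L 0, Bidder H 0, Bidder K 0, Bidder V 40.

Ranking the bids: Bidder V 140 > Bidder K 100 > Bidder L 90 > Bidder H 75 > Bidder M 30.
Bidder V has the top bid and wins; the price is the second-highest bid, 100.
Bidder V's payoff = 140 − 100 = 40. All other bidders lose, so their payoff is 0.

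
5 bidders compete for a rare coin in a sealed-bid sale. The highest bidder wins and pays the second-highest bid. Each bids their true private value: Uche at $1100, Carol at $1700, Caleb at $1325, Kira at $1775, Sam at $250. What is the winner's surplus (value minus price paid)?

Sorted high to low: Kira $1775; Carol $1700; Caleb $1325; Uche $1100; Sam $250.
Kira wins with the top bid and pays the second-highest, $1700.
Surplus = $1775 − $1700 = $75.

$75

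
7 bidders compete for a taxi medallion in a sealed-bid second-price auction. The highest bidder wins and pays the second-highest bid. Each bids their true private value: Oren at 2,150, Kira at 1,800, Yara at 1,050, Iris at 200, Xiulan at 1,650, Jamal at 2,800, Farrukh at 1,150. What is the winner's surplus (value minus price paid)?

Ordered from highest: Jamal 2,800, then Oren 2,150, then Kira 1,800, then Xiulan 1,650, then Farrukh 1,150, then Yara 1,050, then Iris 200.
Jamal wins with the top bid and pays the second-highest, 2,150.
Surplus = 2,800 − 2,150 = 650.

650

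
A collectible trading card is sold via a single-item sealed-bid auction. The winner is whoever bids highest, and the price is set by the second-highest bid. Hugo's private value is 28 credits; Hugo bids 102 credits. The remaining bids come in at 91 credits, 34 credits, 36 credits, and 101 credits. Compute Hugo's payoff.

Highest competing bid: 101 credits.
Hugo's bid 102 credits is the highest overall, so Hugo wins and pays the second-highest bid, 101 credits.
Payoff = value − price = 28 credits − 101 credits = -73 credits.
Overbidding won the item at a price above value — truthful bidding would have avoided this loss.

Hugo's payoff: -73 credits.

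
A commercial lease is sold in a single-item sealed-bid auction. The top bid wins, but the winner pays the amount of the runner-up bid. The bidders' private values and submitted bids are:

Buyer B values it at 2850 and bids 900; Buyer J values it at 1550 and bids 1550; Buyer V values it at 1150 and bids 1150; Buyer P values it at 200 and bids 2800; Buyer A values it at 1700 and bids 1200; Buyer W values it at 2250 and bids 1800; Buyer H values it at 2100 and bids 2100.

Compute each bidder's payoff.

Buyer B 0, Buyer J 0, Buyer V 0, Buyer P -1900, Buyer A 0, Buyer W 0, Buyer H 0.

Bids in descending order: Buyer P 2800 > Buyer H 2100 > Buyer W 1800 > Buyer J 1550 > Buyer A 1200 > Buyer V 1150 > Buyer B 900.
Buyer P has the top bid and wins; the price is the second-highest bid, 2100.
Buyer P's payoff = 200 − 2100 = -1900. All other bidders lose, so their payoff is 0.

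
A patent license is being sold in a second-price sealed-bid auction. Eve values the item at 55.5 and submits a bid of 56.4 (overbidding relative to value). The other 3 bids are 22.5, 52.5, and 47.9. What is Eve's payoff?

Highest competing bid: 52.5.
Eve's bid 56.4 is the highest overall, so Eve wins and pays the second-highest bid, 52.5.
Payoff = value − price = 55.5 − 52.5 = 3.0.

3.0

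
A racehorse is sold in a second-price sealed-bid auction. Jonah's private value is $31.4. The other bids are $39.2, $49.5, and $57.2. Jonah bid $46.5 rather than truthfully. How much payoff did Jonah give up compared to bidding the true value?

The highest competing bid is $57.2.
Bidding truthfully at $31.4: the top bid is $57.2 (a rival), so Jonah loses. Payoff = $0.0.
Bidding $46.5: the top bid is $57.2 (a rival), so Jonah loses. Payoff = $0.0.
Regret = truthful payoff − actual payoff = $0.0 − $0.0 = $0.0.

Regret: $0.0.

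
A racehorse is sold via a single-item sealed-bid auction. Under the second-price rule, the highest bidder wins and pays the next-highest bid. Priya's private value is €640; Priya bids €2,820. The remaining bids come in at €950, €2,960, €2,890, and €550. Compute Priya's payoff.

Highest competing bid: €2,960.
Priya's bid €2,820 is not the highest, so Priya loses, pays nothing, and earns zero payoff.

€0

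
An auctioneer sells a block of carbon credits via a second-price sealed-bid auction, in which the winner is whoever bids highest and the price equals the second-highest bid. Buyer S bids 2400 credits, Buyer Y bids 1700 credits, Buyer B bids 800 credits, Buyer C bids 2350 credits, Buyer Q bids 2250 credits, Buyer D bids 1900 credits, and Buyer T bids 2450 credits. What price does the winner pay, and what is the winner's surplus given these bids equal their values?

Ordered from highest: Buyer T 2450 credits; Buyer S 2400 credits; Buyer C 2350 credits; Buyer Q 2250 credits; Buyer D 1900 credits; Buyer Y 1700 credits; Buyer B 800 credits.
Buyer T is the highest bidder, so Buyer T wins.
Under the second-price rule, the price is the second-highest bid: 2400 credits.
Surplus = 2450 credits − 2400 credits = 50 credits.

Price 2400 credits; surplus 50 credits.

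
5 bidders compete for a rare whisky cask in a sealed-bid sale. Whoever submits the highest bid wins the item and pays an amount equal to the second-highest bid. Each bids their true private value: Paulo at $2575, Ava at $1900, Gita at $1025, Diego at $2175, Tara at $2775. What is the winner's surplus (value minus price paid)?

Ordered from highest: Tara $2775, then Paulo $2575, then Diego $2175, then Ava $1900, then Gita $1025.
Tara wins with the top bid and pays the second-highest, $2575.
Surplus = $2775 − $2575 = $200.

$200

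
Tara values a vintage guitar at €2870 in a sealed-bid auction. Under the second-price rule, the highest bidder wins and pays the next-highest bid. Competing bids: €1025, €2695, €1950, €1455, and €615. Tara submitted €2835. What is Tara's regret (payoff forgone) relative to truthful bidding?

Regret: €0.

The highest competing bid is €2695.
Bidding truthfully at €2870: Tara has the top bid, wins, and pays the second-highest bid €2695. Payoff = €2870 − €2695 = €175.
Bidding €2835: Tara has the top bid, wins, and pays the second-highest bid €2695. Payoff = €2870 − €2695 = €175.
Regret = truthful payoff − actual payoff = €175 − €175 = €0.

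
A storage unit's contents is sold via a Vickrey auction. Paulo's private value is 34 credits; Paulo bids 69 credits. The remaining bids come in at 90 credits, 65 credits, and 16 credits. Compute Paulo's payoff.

0 credits

Highest competing bid: 90 credits.
Paulo's bid 69 credits is not the highest, so Paulo loses, pays nothing, and earns zero payoff.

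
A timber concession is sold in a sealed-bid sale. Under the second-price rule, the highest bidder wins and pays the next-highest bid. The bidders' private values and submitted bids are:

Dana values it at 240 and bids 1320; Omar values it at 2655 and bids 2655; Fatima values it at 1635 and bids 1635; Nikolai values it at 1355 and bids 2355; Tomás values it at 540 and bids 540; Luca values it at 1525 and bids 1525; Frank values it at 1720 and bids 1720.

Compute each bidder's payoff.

Payoffs: Dana 0, Omar 300, Fatima 0, Nikolai 0, Tomás 0, Luca 0, Frank 0.

Ranking the bids: Omar 2655, then Nikolai 2355, then Frank 1720, then Fatima 1635, then Luca 1525, then Dana 1320, then Tomás 540.
Omar has the top bid and wins; the price is the second-highest bid, 2355.
Omar's payoff = 2655 − 2355 = 300. All other bidders lose, so their payoff is 0.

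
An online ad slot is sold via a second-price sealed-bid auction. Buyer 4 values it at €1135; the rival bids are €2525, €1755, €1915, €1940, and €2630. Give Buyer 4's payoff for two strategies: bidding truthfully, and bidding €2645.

The highest competing bid is €2630.
Bidding truthfully at €1135: the top bid is €2630 (a rival), so Buyer 4 loses. Payoff = €0.
Bidding €2645: Buyer 4 has the top bid, wins, and pays the second-highest bid €2630. Payoff = €1135 − €2630 = -€1495.
This is the dominant-strategy logic: truthful bidding weakly beats any alternative.

Truthful: €0; alternative: -€1495.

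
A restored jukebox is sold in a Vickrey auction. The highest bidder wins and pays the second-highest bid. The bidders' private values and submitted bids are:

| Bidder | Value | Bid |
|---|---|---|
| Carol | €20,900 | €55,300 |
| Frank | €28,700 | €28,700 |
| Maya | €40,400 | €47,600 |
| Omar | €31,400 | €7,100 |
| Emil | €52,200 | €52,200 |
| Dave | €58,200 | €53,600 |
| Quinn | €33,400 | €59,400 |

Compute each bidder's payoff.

Bids in descending order: Quinn €59,400; Carol €55,300; Dave €53,600; Emil €52,200; Maya €47,600; Frank €28,700; Omar €7,100.
Quinn has the top bid and wins; the price is the second-highest bid, €55,300.
Quinn's payoff = €33,400 − €55,300 = -€21,900. All other bidders lose, so their payoff is 0.

Payoffs: Carol €0, Frank €0, Maya €0, Omar €0, Emil €0, Dave €0, Quinn -€21,900.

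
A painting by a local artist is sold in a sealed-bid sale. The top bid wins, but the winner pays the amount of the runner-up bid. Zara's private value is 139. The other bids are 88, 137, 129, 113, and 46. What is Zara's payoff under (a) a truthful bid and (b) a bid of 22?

Truthful: 2; alternative: 0.

The highest competing bid is 137.
Bidding truthfully at 139: Zara has the top bid, wins, and pays the second-highest bid 137. Payoff = 139 − 137 = 2.
Bidding 22: the top bid is 137 (a rival), so Zara loses. Payoff = 0.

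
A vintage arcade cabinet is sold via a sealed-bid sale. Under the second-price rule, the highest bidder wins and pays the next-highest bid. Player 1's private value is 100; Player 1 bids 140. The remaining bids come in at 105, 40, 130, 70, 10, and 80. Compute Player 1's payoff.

The bidder's payoff: -30.

Highest competing bid: 130.
Player 1's bid 140 is the highest overall, so Player 1 wins and pays the second-highest bid, 130.
Payoff = value − price = 100 − 130 = -30.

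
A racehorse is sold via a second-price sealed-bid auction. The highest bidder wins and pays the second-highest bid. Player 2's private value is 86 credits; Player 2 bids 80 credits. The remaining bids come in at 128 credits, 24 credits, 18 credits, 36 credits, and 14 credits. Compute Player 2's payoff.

Payoff = 0 credits.

Highest competing bid: 128 credits.
Player 2's bid 80 credits is not the highest, so Player 2 loses, pays nothing, and earns zero payoff.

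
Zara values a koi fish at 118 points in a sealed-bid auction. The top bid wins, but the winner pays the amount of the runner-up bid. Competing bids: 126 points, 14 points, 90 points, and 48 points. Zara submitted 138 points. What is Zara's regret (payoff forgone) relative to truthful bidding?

Regret: 8 points.

The highest competing bid is 126 points.
Bidding truthfully at 118 points: the top bid is 126 points (a rival), so Zara loses. Payoff = 0 points.
Bidding 138 points: Zara has the top bid, wins, and pays the second-highest bid 126 points. Payoff = 118 points − 126 points = -8 points.
Regret = truthful payoff − actual payoff = 0 points − -8 points = 8 points.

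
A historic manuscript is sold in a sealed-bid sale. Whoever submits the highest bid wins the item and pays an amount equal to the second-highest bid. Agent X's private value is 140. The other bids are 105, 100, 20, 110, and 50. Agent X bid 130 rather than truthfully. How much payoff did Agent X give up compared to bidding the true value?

The highest competing bid is 110.
Bidding truthfully at 140: Agent X has the top bid, wins, and pays the second-highest bid 110. Payoff = 140 − 110 = 30.
Bidding 130: Agent X has the top bid, wins, and pays the second-highest bid 110. Payoff = 140 − 110 = 30.
Regret = truthful payoff − actual payoff = 30 − 30 = 0.

0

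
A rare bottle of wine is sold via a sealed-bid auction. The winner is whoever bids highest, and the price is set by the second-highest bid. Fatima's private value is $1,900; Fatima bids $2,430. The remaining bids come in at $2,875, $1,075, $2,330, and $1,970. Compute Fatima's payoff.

Fatima's payoff: $0.

Highest competing bid: $2,875.
Fatima's bid $2,430 is not the highest, so Fatima loses, pays nothing, and earns zero payoff.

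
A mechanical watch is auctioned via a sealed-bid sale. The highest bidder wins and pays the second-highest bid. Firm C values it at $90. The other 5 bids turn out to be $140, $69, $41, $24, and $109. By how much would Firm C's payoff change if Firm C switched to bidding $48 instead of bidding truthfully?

The highest competing bid is $140.
Bidding truthfully at $90: the top bid is $140 (a rival), so Firm C loses. Payoff = $0.
Bidding $48: the top bid is $140 (a rival), so Firm C loses. Payoff = $0.
Change = $0 − $0 = $0.

Change in payoff: $0.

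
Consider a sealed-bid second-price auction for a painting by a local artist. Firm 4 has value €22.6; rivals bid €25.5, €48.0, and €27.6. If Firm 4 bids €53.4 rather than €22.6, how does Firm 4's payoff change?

Payoff change: -€25.4.

The highest competing bid is €48.0.
Bidding truthfully at €22.6: the top bid is €48.0 (a rival), so Firm 4 loses. Payoff = €0.0.
Bidding €53.4: Firm 4 has the top bid, wins, and pays the second-highest bid €48.0. Payoff = €22.6 − €48.0 = -€25.4.
Change = -€25.4 − €0.0 = -€25.4.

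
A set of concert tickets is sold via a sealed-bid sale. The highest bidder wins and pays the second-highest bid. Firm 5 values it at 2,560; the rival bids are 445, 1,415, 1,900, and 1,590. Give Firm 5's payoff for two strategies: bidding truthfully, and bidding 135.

Truthful: 660; alternative: 0.

The highest competing bid is 1,900.
Bidding truthfully at 2,560: Firm 5 has the top bid, wins, and pays the second-highest bid 1,900. Payoff = 2,560 − 1,900 = 660.
Bidding 135: the top bid is 1,900 (a rival), so Firm 5 loses. Payoff = 0.
Deviating from a truthful bid can only lose payoff in a second-price auction — never gain.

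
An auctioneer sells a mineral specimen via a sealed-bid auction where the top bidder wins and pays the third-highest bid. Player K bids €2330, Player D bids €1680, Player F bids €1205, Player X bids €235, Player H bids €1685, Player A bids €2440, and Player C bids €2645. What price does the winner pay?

€2330

Ordered from highest: Player C €2645; Player A €2440; Player K €2330; Player H €1685; Player D €1680; Player F €1205; Player X €235.
Player C is the highest bidder, so Player C wins.
Under the third-price rule, the price is the third-highest bid: €2330.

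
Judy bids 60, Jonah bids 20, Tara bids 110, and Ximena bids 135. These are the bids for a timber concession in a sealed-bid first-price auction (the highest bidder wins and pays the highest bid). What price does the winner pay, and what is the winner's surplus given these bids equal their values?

Bids in descending order: Ximena 135 > Tara 110 > Judy 60 > Jonah 20.
Ximena is the highest bidder, so Ximena wins.
Under the first-price rule, the price is the highest bid: 135.
Surplus = 135 − 135 = 0.

The winner pays 135 for a surplus of 0.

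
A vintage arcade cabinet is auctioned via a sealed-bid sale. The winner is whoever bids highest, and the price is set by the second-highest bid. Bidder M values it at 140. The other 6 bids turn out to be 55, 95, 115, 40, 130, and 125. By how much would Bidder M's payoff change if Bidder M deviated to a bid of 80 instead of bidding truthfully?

The highest competing bid is 130.
Bidding truthfully at 140: Bidder M has the top bid, wins, and pays the second-highest bid 130. Payoff = 140 − 130 = 10.
Bidding 80: the top bid is 130 (a rival), so Bidder M loses. Payoff = 0.
Change = 0 − 10 = -10.

-10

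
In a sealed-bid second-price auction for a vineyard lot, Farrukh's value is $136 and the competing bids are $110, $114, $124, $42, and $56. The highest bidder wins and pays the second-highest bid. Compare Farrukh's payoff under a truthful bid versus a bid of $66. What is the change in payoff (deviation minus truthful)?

The highest competing bid is $124.
Bidding truthfully at $136: Farrukh has the top bid, wins, and pays the second-highest bid $124. Payoff = $136 − $124 = $12.
Bidding $66: the top bid is $124 (a rival), so Farrukh loses. Payoff = $0.
Change = $0 − $12 = -$12.
This is the dominant-strategy logic: truthful bidding weakly beats any alternative.

-$12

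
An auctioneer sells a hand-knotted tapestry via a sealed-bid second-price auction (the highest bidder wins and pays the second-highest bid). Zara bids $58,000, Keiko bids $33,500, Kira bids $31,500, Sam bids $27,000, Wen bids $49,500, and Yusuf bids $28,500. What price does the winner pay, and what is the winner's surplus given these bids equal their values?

Ranking the bids: Zara $58,000; Wen $49,500; Keiko $33,500; Kira $31,500; Yusuf $28,500; Sam $27,000.
Zara is the highest bidder, so Zara wins.
Under the second-price rule, the price is the second-highest bid: $49,500.
Surplus = $58,000 − $49,500 = $8,500.

Price $49,500; surplus $8,500.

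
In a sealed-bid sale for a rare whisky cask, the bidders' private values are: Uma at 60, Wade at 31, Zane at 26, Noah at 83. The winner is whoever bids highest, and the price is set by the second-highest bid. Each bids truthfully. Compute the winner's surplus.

Surplus = 23.

Bids in descending order: Noah 83 > Uma 60 > Wade 31 > Zane 26.
Noah wins with the top bid and pays the second-highest, 60.
Surplus = 83 − 60 = 23.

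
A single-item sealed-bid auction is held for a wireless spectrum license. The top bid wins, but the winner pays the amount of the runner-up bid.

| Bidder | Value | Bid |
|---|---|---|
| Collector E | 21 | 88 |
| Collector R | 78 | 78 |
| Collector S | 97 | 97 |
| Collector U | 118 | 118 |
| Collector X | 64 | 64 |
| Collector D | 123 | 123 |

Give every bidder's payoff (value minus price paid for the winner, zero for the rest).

Bids in descending order: Collector D 123, then Collector U 118, then Collector S 97, then Collector E 88, then Collector R 78, then Collector X 64.
Collector D has the top bid and wins; the price is the second-highest bid, 118.
Collector D's payoff = 123 − 118 = 5. All other bidders lose, so their payoff is 0.

Collector E 0, Collector R 0, Collector S 0, Collector U 0, Collector X 0, Collector D 5.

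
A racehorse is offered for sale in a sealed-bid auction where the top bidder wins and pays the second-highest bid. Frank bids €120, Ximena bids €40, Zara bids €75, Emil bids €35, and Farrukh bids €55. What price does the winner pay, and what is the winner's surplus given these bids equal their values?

The winner pays €75 for a surplus of €45.

Sorted high to low: Frank €120 > Zara €75 > Farrukh €55 > Ximena €40 > Emil €35.
Frank is the highest bidder, so Frank wins.
Under the second-price rule, the price is the second-highest bid: €75.
Surplus = €120 − €75 = €45.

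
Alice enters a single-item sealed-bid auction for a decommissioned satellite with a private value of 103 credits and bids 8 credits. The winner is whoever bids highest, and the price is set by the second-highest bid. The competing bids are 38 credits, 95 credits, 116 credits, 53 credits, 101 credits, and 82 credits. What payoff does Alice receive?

Payoff = 0 credits.

Highest competing bid: 116 credits.
Alice's bid 8 credits is not the highest, so Alice loses, pays nothing, and earns zero payoff.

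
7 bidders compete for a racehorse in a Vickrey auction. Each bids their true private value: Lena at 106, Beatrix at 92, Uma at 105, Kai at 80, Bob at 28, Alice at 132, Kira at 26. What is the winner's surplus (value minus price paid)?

Surplus = 26.

Bids in descending order: Alice 132 > Lena 106 > Uma 105 > Beatrix 92 > Kai 80 > Bob 28 > Kira 26.
Alice wins with the top bid and pays the second-highest, 106.
Surplus = 132 − 106 = 26.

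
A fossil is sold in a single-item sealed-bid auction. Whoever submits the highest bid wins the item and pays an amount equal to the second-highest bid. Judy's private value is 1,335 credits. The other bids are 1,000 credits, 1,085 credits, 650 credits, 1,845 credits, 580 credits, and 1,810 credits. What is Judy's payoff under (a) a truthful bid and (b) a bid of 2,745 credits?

Truthful: 0 credits; alternative: -510 credits.

The highest competing bid is 1,845 credits.
Bidding truthfully at 1,335 credits: the top bid is 1,845 credits (a rival), so Judy loses. Payoff = 0 credits.
Bidding 2,745 credits: Judy has the top bid, wins, and pays the second-highest bid 1,845 credits. Payoff = 1,335 credits − 1,845 credits = -510 credits.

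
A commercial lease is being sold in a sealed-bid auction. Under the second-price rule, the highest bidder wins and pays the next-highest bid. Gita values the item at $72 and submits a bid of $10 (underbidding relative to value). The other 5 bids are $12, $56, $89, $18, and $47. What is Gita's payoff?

Gita's payoff: $0.

Highest competing bid: $89.
Gita's bid $10 is not the highest, so Gita loses, pays nothing, and earns zero payoff.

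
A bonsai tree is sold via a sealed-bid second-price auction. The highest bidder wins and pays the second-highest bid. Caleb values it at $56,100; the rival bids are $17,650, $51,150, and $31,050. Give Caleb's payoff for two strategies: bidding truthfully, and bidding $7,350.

(a) $4,950  (b) $0

The highest competing bid is $51,150.
Bidding truthfully at $56,100: Caleb has the top bid, wins, and pays the second-highest bid $51,150. Payoff = $56,100 − $51,150 = $4,950.
Bidding $7,350: the top bid is $51,150 (a rival), so Caleb loses. Payoff = $0.
This is the dominant-strategy logic: truthful bidding weakly beats any alternative.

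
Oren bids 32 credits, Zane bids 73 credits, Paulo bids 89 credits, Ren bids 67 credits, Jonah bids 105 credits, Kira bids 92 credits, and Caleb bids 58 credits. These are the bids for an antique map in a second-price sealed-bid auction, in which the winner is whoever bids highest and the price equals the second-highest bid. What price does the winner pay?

Ordered from highest: Jonah 105 credits; Kira 92 credits; Paulo 89 credits; Zane 73 credits; Ren 67 credits; Caleb 58 credits; Oren 32 credits.
Jonah is the highest bidder, so Jonah wins.
Under the second-price rule, the price is the second-highest bid: 92 credits.

Price paid: 92 credits.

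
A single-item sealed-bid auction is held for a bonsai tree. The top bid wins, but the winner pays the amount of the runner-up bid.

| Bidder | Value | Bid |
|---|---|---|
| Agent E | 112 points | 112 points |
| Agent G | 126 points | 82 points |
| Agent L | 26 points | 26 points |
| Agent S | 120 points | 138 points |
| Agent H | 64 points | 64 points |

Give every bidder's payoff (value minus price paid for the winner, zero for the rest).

Ranking the bids: Agent S 138 points, then Agent E 112 points, then Agent G 82 points, then Agent H 64 points, then Agent L 26 points.
Agent S has the top bid and wins; the price is the second-highest bid, 112 points.
Agent S's payoff = 120 points − 112 points = 8 points. All other bidders lose, so their payoff is 0.

Payoffs: Agent E 0 points, Agent G 0 points, Agent L 0 points, Agent S 8 points, Agent H 0 points.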